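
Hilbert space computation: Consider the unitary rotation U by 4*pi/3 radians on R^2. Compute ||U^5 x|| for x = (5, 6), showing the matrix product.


U is a rotation by theta = 4*pi/3
U^5 = rotation by 5*theta = 20*pi/3 = 2*pi/3 (mod 2*pi)
cos(2*pi/3) = -0.5000, sin(2*pi/3) = 0.8660
U^5 x = (-0.5000 * 5 - 0.8660 * 6, 0.8660 * 5 + -0.5000 * 6)
= (-7.6962, 1.3301)
||U^5 x|| = sqrt((-7.6962)^2 + 1.3301^2) = sqrt(61.0000) = 7.8102

7.8102


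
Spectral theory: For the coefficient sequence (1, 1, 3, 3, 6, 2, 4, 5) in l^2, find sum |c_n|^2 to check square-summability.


sum |c_n|^2 = 1^2 + 1^2 + 3^2 + 3^2 + 6^2 + 2^2 + 4^2 + 5^2
= 1 + 1 + 9 + 9 + 36 + 4 + 16 + 25
= 101

101


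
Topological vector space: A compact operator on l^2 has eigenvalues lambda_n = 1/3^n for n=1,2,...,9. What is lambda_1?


The eigenvalue formula gives lambda_1 = 1/3^1
= 1/3
= 0.3333

0.3333


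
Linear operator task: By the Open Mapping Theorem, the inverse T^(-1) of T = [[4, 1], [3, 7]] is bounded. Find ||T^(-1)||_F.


det(T) = 4*7 - 1*3 = 25
T^(-1) = (1/25) * [[7, -1], [-3, 4]] = [[0.2800, -0.0400], [-0.1200, 0.1600]]
||T^(-1)||_F^2 = 0.2800^2 + (-0.0400)^2 + (-0.1200)^2 + 0.1600^2 = 0.1200
||T^(-1)||_F = sqrt(0.1200) = 0.3464

0.3464


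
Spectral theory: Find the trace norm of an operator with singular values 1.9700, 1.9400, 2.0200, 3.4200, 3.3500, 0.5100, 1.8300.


The nuclear norm is the sum of all singular values.
||T||_1 = 1.9700 + 1.9400 + 2.0200 + 3.4200 + 3.3500 + 0.5100 + 1.8300
= 15.0400

15.0400


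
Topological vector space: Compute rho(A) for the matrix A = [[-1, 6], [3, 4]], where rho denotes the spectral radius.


For a 2x2 matrix, eigenvalues satisfy lambda^2 - (trace)*lambda + det = 0
trace = -1 + 4 = 3
det = -1*4 - 6*3 = -22
discriminant = 3^2 - 4*(-22) = 97
spectral radius = max |eigenvalue| = 6.4244

6.4244


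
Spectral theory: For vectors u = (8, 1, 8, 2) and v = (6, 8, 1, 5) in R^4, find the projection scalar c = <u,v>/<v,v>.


Computing <u,v> = 8*6 + 1*8 + 8*1 + 2*5 = 74
Computing <v,v> = 6^2 + 8^2 + 1^2 + 5^2 = 126
Projection coefficient = 74/126 = 0.5873

0.5873


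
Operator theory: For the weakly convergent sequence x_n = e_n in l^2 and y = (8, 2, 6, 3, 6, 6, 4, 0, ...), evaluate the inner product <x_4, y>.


x_4 = e_4 is the standard basis vector with 1 in position 4.
<x_4, y> = y_4 = 3
As n -> infinity, <x_n, y> -> 0, confirming weak convergence of (x_n) to 0.

3


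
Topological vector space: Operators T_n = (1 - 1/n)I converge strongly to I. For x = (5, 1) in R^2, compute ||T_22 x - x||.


T_22 x - x = (1 - 1/22)x - x = -x/22
||x|| = sqrt(26) = 5.0990
||T_22 x - x|| = ||x||/22 = 5.0990/22 = 0.2318

0.2318


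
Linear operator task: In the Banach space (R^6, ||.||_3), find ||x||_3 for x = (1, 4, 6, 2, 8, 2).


The l^3 norm = (sum |x_i|^3)^(1/3)
Sum of 3th powers = 1 + 64 + 216 + 8 + 512 + 8 = 809
||x||_3 = (809)^(1/3) = 9.3179

9.3179


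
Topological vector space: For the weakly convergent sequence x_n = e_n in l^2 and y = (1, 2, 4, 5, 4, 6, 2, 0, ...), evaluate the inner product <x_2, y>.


x_2 = e_2 is the standard basis vector with 1 in position 2.
<x_2, y> = y_2 = 2
As n -> infinity, <x_n, y> -> 0, confirming weak convergence of (x_n) to 0.

2


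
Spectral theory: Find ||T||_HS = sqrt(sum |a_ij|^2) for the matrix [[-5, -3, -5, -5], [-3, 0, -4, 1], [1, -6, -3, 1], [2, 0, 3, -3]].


The Hilbert-Schmidt norm is sqrt(sum of squares of all entries).
Sum of squares = (-5)^2 + (-3)^2 + (-5)^2 + (-5)^2 + (-3)^2 + 0^2 + (-4)^2 + 1^2 + 1^2 + (-6)^2 + (-3)^2 + 1^2 + 2^2 + 0^2 + 3^2 + (-3)^2
= 25 + 9 + 25 + 25 + 9 + 0 + 16 + 1 + 1 + 36 + 9 + 1 + 4 + 0 + 9 + 9 = 179
||T||_HS = sqrt(179) = 13.3791

13.3791


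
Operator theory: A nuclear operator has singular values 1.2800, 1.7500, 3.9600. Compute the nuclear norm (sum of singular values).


The nuclear norm is the sum of all singular values.
||T||_1 = 1.2800 + 1.7500 + 3.9600
= 6.9900

6.9900


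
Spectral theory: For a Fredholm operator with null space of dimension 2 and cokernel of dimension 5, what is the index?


The Fredholm index is defined as ind(T) = dim(ker T) - dim(coker T)
= 2 - 5
= -3

-3


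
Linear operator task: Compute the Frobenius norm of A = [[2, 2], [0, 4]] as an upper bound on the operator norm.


||A||_F^2 = sum a_ij^2
= 2^2 + 2^2 + 0^2 + 4^2
= 4 + 4 + 0 + 16 = 24
||A||_F = sqrt(24) = 4.8990

4.8990


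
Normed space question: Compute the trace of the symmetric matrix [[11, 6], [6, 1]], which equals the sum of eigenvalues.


For a self-adjoint (symmetric) matrix, the eigenvalues are real.
The sum of eigenvalues equals the trace of the matrix.
trace = 11 + 1 = 12

12


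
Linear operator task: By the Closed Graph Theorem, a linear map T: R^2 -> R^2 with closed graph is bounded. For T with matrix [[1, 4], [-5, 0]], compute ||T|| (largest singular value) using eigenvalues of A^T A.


A^T A = [[26, 4], [4, 16]]
trace(A^T A) = 42, det(A^T A) = 400
discriminant = 42^2 - 4*400 = 164
Largest eigenvalue of A^T A = (trace + sqrt(disc))/2 = 27.4031
||T|| = sqrt(27.4031) = 5.2348

5.2348


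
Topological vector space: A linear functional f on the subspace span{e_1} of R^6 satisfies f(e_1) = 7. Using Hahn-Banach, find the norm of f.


The norm of f is given by ||f|| = sup_{||x||=1} |f(x)|.
On span{e_1}, ||e_1|| = 1, so ||f|| = |f(e_1)| / ||e_1||
= |7| / 1 = 7.0000

7.0000


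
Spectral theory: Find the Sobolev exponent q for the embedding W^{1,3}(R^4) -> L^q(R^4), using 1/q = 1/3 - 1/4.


Using the Sobolev embedding formula: 1/q = 1/p - k/n
1/q = 1/3 - 1/4 = 1/12
q = 1/(1/12) = 12

12.0000


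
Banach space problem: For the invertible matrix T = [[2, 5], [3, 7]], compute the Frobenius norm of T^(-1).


det(T) = 2*7 - 5*3 = -1
T^(-1) = (1/-1) * [[7, -5], [-3, 2]] = [[-7.0000, 5.0000], [3.0000, -2.0000]]
||T^(-1)||_F^2 = (-7.0000)^2 + 5.0000^2 + 3.0000^2 + (-2.0000)^2 = 87.0000
||T^(-1)||_F = sqrt(87.0000) = 9.3274

9.3274


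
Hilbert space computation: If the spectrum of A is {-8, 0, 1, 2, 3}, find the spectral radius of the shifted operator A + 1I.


Spectrum of A + 1I = {-7, 1, 2, 3, 4}
Spectral radius = max |lambda| over the shifted spectrum
= max(7, 1, 2, 3, 4) = 7

7


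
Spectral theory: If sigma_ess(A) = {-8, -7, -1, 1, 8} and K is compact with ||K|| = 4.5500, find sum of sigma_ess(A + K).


By Weyl's theorem, the essential spectrum is invariant under compact perturbations.
sigma_ess(A + K) = sigma_ess(A) = {-8, -7, -1, 1, 8}
Sum = -8 + -7 + -1 + 1 + 8 = -7

-7


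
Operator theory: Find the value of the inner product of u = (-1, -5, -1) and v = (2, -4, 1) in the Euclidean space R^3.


Computing the standard inner product <u, v> = sum u_i * v_i
= -1*2 + -5*-4 + -1*1
= -2 + 20 + -1
= 17

17


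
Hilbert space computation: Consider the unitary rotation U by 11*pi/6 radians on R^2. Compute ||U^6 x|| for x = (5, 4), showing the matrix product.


U is a rotation by theta = 11*pi/6
U^6 = rotation by 6*theta = 66*pi/6 = 6*pi/6 (mod 2*pi)
cos(6*pi/6) = -1.0000, sin(6*pi/6) = 0.0000
U^6 x = (-1.0000 * 5 - 0.0000 * 4, 0.0000 * 5 + -1.0000 * 4)
= (-5.0000, -4.0000)
||U^6 x|| = sqrt((-5.0000)^2 + (-4.0000)^2) = sqrt(41.0000) = 6.4031

6.4031


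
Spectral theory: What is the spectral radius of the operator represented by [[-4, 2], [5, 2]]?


For a 2x2 matrix, eigenvalues satisfy lambda^2 - (trace)*lambda + det = 0
trace = -4 + 2 = -2
det = -4*2 - 2*5 = -18
discriminant = (-2)^2 - 4*(-18) = 76
spectral radius = max |eigenvalue| = 5.3589

5.3589


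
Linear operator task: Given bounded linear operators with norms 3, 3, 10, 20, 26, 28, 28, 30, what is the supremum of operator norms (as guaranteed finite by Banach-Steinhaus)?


By the Uniform Boundedness Principle, the supremum of norms is finite.
sup_k ||T_k|| = max(3, 3, 10, 20, 26, 28, 28, 30) = 30

30


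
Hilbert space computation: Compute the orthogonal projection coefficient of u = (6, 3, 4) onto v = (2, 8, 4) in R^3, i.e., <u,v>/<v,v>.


Computing <u,v> = 6*2 + 3*8 + 4*4 = 52
Computing <v,v> = 2^2 + 8^2 + 4^2 = 84
Projection coefficient = 52/84 = 0.6190

0.6190


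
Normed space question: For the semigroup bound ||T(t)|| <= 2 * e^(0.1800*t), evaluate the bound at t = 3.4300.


||T(3.4300)|| <= 2 * exp(0.1800 * 3.4300)
= 2 * exp(0.6174)
= 2 * 1.8541
= 3.7082

3.7082


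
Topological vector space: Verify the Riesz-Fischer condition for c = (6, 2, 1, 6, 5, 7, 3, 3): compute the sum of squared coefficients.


sum |c_n|^2 = 6^2 + 2^2 + 1^2 + 6^2 + 5^2 + 7^2 + 3^2 + 3^2
= 36 + 4 + 1 + 36 + 25 + 49 + 9 + 9
= 169

169


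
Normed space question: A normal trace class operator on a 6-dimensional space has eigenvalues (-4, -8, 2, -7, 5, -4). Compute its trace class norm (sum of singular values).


For a normal operator, singular values equal |eigenvalues|.
Trace norm = sum |lambda_i| = 4 + 8 + 2 + 7 + 5 + 4
= 30

30


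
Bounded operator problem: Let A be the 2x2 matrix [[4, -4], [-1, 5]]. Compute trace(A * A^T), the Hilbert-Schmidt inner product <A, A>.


trace(A * A^T) = sum of squares of all entries
= 4^2 + (-4)^2 + (-1)^2 + 5^2
= 16 + 16 + 1 + 25
= 58

58


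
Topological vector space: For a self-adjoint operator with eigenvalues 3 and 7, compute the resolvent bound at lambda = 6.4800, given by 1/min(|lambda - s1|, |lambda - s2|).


dist(6.4800, {3, 7}) = min(|6.4800 - 3|, |6.4800 - 7|)
= min(3.4800, 0.5200) = 0.5200
Resolvent bound = 1/0.5200 = 1.9231

1.9231


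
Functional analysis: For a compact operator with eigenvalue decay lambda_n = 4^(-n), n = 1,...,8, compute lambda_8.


The eigenvalue formula gives lambda_8 = 1/4^8
= 1/65536
= 1.5259e-05

1.5259e-05


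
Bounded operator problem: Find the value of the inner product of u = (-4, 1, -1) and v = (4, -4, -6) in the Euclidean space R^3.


Computing the standard inner product <u, v> = sum u_i * v_i
= -4*4 + 1*-4 + -1*-6
= -16 + -4 + 6
= -14

-14


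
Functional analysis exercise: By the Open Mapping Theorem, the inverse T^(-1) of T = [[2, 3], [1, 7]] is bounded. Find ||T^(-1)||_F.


det(T) = 2*7 - 3*1 = 11
T^(-1) = (1/11) * [[7, -3], [-1, 2]] = [[0.6364, -0.2727], [-0.0909, 0.1818]]
||T^(-1)||_F^2 = 0.6364^2 + (-0.2727)^2 + (-0.0909)^2 + 0.1818^2 = 0.5207
||T^(-1)||_F = sqrt(0.5207) = 0.7216

0.7216


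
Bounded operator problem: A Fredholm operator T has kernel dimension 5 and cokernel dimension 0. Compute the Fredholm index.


The Fredholm index is defined as ind(T) = dim(ker T) - dim(coker T)
= 5 - 0
= 5

5


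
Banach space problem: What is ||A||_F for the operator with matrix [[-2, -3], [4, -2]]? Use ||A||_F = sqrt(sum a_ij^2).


||A||_F^2 = sum a_ij^2
= (-2)^2 + (-3)^2 + 4^2 + (-2)^2
= 4 + 9 + 16 + 4 = 33
||A||_F = sqrt(33) = 5.7446

5.7446


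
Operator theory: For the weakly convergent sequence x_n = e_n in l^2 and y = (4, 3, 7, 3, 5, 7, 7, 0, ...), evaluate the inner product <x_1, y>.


x_1 = e_1 is the standard basis vector with 1 in position 1.
<x_1, y> = y_1 = 4
As n -> infinity, <x_n, y> -> 0, confirming weak convergence of (x_n) to 0.

4


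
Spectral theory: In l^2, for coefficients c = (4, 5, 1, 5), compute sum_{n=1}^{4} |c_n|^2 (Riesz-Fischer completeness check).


sum |c_n|^2 = 4^2 + 5^2 + 1^2 + 5^2
= 16 + 25 + 1 + 25
= 67

67


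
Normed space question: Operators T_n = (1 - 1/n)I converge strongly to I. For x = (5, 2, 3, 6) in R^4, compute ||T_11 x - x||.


T_11 x - x = (1 - 1/11)x - x = -x/11
||x|| = sqrt(74) = 8.6023
||T_11 x - x|| = ||x||/11 = 8.6023/11 = 0.7820

0.7820


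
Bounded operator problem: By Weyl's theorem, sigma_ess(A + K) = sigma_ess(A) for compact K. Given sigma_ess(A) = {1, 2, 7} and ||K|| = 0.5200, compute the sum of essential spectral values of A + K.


By Weyl's theorem, the essential spectrum is invariant under compact perturbations.
sigma_ess(A + K) = sigma_ess(A) = {1, 2, 7}
Sum = 1 + 2 + 7 = 10

10


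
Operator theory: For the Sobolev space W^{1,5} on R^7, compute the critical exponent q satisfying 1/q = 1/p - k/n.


Using the Sobolev embedding formula: 1/q = 1/p - k/n
1/q = 1/5 - 1/7 = 2/35
q = 1/(2/35) = 35/2 = 17.5000

17.5000


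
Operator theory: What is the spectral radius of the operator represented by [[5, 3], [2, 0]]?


For a 2x2 matrix, eigenvalues satisfy lambda^2 - (trace)*lambda + det = 0
trace = 5 + 0 = 5
det = 5*0 - 3*2 = -6
discriminant = 5^2 - 4*(-6) = 49
spectral radius = max |eigenvalue| = 6.0000

6.0000


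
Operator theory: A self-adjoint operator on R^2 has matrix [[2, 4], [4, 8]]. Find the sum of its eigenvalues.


For a self-adjoint (symmetric) matrix, the eigenvalues are real.
The sum of eigenvalues equals the trace of the matrix.
trace = 2 + 8 = 10

10


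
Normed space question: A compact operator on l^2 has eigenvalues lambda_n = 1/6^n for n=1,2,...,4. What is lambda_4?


The eigenvalue formula gives lambda_4 = 1/6^4
= 1/1296
= 7.7160e-04

7.7160e-04


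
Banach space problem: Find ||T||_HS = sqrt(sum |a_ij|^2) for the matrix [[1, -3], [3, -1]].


The Hilbert-Schmidt norm is sqrt(sum of squares of all entries).
Sum of squares = 1^2 + (-3)^2 + 3^2 + (-1)^2
= 1 + 9 + 9 + 1 = 20
||T||_HS = sqrt(20) = 4.4721

4.4721


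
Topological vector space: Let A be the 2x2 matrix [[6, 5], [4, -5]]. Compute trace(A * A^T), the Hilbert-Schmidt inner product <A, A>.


trace(A * A^T) = sum of squares of all entries
= 6^2 + 5^2 + 4^2 + (-5)^2
= 36 + 25 + 16 + 25
= 102

102


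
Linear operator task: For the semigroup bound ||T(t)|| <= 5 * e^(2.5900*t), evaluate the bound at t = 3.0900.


||T(3.0900)|| <= 5 * exp(2.5900 * 3.0900)
= 5 * exp(8.0031)
= 5 * 2990.2133
= 14951.0665

14951.0665


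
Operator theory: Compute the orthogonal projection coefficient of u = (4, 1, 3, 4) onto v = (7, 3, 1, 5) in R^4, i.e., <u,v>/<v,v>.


Computing <u,v> = 4*7 + 1*3 + 3*1 + 4*5 = 54
Computing <v,v> = 7^2 + 3^2 + 1^2 + 5^2 = 84
Projection coefficient = 54/84 = 0.6429

0.6429


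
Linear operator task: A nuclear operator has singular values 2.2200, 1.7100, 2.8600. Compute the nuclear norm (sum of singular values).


The nuclear norm is the sum of all singular values.
||T||_1 = 2.2200 + 1.7100 + 2.8600
= 6.7900

6.7900


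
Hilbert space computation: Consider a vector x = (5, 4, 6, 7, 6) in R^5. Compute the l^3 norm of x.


The l^3 norm = (sum |x_i|^3)^(1/3)
Sum of 3th powers = 125 + 64 + 216 + 343 + 216 = 964
||x||_3 = (964)^(1/3) = 9.8785

9.8785


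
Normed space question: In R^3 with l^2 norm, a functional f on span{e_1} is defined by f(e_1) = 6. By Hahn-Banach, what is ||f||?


The norm of f is given by ||f|| = sup_{||x||=1} |f(x)|.
On span{e_1}, ||e_1|| = 1, so ||f|| = |f(e_1)| / ||e_1||
= |6| / 1 = 6.0000

6.0000


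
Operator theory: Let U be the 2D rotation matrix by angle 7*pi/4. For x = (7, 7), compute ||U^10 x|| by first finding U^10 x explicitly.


U is a rotation by theta = 7*pi/4
U^10 = rotation by 10*theta = 70*pi/4 = 6*pi/4 (mod 2*pi)
cos(6*pi/4) = 0.0000, sin(6*pi/4) = -1.0000
U^10 x = (0.0000 * 7 - -1.0000 * 7, -1.0000 * 7 + 0.0000 * 7)
= (7.0000, -7.0000)
||U^10 x|| = sqrt(7.0000^2 + (-7.0000)^2) = sqrt(98.0000) = 9.8995

9.8995


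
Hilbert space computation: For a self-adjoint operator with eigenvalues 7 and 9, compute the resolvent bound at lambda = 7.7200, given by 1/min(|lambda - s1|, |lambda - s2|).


dist(7.7200, {7, 9}) = min(|7.7200 - 7|, |7.7200 - 9|)
= min(0.7200, 1.2800) = 0.7200
Resolvent bound = 1/0.7200 = 1.3889

1.3889


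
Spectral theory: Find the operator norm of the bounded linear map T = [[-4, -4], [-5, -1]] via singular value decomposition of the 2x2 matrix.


A^T A = [[41, 21], [21, 17]]
trace(A^T A) = 58, det(A^T A) = 256
discriminant = 58^2 - 4*256 = 2340
Largest eigenvalue of A^T A = (trace + sqrt(disc))/2 = 53.1868
||T|| = sqrt(53.1868) = 7.2929

7.2929


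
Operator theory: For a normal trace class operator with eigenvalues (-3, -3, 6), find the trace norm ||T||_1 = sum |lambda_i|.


For a normal operator, singular values equal |eigenvalues|.
Trace norm = sum |lambda_i| = 3 + 3 + 6
= 12

12


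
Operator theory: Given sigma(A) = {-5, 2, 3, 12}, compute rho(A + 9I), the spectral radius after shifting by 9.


Spectrum of A + 9I = {4, 11, 12, 21}
Spectral radius = max |lambda| over the shifted spectrum
= max(4, 11, 12, 21) = 21

21


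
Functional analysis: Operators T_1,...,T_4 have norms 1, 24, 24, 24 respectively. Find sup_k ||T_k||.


By the Uniform Boundedness Principle, the supremum of norms is finite.
sup_k ||T_k|| = max(1, 24, 24, 24) = 24

24


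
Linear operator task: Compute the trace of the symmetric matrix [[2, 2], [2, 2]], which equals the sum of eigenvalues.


For a self-adjoint (symmetric) matrix, the eigenvalues are real.
The sum of eigenvalues equals the trace of the matrix.
trace = 2 + 2 = 4

4


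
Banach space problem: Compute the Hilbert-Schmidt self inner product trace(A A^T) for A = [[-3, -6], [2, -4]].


trace(A * A^T) = sum of squares of all entries
= (-3)^2 + (-6)^2 + 2^2 + (-4)^2
= 9 + 36 + 4 + 16
= 65

65


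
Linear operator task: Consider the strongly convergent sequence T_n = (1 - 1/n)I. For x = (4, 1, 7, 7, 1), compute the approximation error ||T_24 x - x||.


T_24 x - x = (1 - 1/24)x - x = -x/24
||x|| = sqrt(116) = 10.7703
||T_24 x - x|| = ||x||/24 = 10.7703/24 = 0.4488

0.4488


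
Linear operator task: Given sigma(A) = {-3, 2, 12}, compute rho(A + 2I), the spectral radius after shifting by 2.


Spectrum of A + 2I = {-1, 4, 14}
Spectral radius = max |lambda| over the shifted spectrum
= max(1, 4, 14) = 14

14


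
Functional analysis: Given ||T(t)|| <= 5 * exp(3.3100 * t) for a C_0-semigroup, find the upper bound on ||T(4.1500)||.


||T(4.1500)|| <= 5 * exp(3.3100 * 4.1500)
= 5 * exp(13.7365)
= 5 * 924030.1685
= 4.6202e+06

4.6202e+06


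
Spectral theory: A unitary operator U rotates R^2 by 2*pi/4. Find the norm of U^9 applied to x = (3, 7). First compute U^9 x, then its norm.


U is a rotation by theta = 2*pi/4
U^9 = rotation by 9*theta = 18*pi/4 = 2*pi/4 (mod 2*pi)
cos(2*pi/4) = 0.0000, sin(2*pi/4) = 1.0000
U^9 x = (0.0000 * 3 - 1.0000 * 7, 1.0000 * 3 + 0.0000 * 7)
= (-7.0000, 3.0000)
||U^9 x|| = sqrt((-7.0000)^2 + 3.0000^2) = sqrt(58.0000) = 7.6158

7.6158


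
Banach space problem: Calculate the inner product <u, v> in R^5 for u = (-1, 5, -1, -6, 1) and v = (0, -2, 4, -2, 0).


Computing the standard inner product <u, v> = sum u_i * v_i
= -1*0 + 5*-2 + -1*4 + -6*-2 + 1*0
= 0 + -10 + -4 + 12 + 0
= -2

-2


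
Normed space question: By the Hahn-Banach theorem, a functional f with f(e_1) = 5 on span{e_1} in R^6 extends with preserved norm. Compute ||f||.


The norm of f is given by ||f|| = sup_{||x||=1} |f(x)|.
On span{e_1}, ||e_1|| = 1, so ||f|| = |f(e_1)| / ||e_1||
= |5| / 1 = 5.0000

5.0000


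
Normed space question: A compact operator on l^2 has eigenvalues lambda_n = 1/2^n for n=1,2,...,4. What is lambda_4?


The eigenvalue formula gives lambda_4 = 1/2^4
= 1/16
= 0.0625

0.0625


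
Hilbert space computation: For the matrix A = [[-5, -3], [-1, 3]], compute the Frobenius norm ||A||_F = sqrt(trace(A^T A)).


||A||_F^2 = sum a_ij^2
= (-5)^2 + (-3)^2 + (-1)^2 + 3^2
= 25 + 9 + 1 + 9 = 44
||A||_F = sqrt(44) = 6.6332

6.6332


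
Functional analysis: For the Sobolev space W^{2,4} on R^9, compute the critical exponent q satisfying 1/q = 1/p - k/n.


Using the Sobolev embedding formula: 1/q = 1/p - k/n
1/q = 1/4 - 2/9 = 1/36
q = 1/(1/36) = 36

36.0000


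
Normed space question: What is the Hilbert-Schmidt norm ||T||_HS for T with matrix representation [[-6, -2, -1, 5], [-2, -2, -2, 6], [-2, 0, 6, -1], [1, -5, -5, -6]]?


The Hilbert-Schmidt norm is sqrt(sum of squares of all entries).
Sum of squares = (-6)^2 + (-2)^2 + (-1)^2 + 5^2 + (-2)^2 + (-2)^2 + (-2)^2 + 6^2 + (-2)^2 + 0^2 + 6^2 + (-1)^2 + 1^2 + (-5)^2 + (-5)^2 + (-6)^2
= 36 + 4 + 1 + 25 + 4 + 4 + 4 + 36 + 4 + 0 + 36 + 1 + 1 + 25 + 25 + 36 = 242
||T||_HS = sqrt(242) = 15.5563

15.5563


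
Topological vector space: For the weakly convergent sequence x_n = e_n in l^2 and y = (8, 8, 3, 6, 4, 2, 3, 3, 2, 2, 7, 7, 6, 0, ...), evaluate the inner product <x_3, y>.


x_3 = e_3 is the standard basis vector with 1 in position 3.
<x_3, y> = y_3 = 3
As n -> infinity, <x_n, y> -> 0, confirming weak convergence of (x_n) to 0.

3


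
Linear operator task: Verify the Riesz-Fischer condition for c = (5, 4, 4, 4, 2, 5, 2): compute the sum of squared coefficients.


sum |c_n|^2 = 5^2 + 4^2 + 4^2 + 4^2 + 2^2 + 5^2 + 2^2
= 25 + 16 + 16 + 16 + 4 + 25 + 4
= 106

106


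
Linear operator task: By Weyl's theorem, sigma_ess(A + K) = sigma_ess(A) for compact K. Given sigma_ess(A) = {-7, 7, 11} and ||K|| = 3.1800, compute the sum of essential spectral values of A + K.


By Weyl's theorem, the essential spectrum is invariant under compact perturbations.
sigma_ess(A + K) = sigma_ess(A) = {-7, 7, 11}
Sum = -7 + 7 + 11 = 11

11


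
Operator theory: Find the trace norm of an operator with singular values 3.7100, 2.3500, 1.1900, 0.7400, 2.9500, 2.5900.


The nuclear norm is the sum of all singular values.
||T||_1 = 3.7100 + 2.3500 + 1.1900 + 0.7400 + 2.9500 + 2.5900
= 13.5300

13.5300


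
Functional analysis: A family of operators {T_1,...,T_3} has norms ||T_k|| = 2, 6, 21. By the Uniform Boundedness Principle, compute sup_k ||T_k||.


By the Uniform Boundedness Principle, the supremum of norms is finite.
sup_k ||T_k|| = max(2, 6, 21) = 21

21


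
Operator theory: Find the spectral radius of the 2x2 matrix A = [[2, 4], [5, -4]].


For a 2x2 matrix, eigenvalues satisfy lambda^2 - (trace)*lambda + det = 0
trace = 2 + -4 = -2
det = 2*-4 - 4*5 = -28
discriminant = (-2)^2 - 4*(-28) = 116
spectral radius = max |eigenvalue| = 6.3852

6.3852


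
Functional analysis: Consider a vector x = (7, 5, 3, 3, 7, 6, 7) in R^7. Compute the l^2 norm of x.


The l^2 norm = (sum |x_i|^2)^(1/2)
Sum of 2th powers = 49 + 25 + 9 + 9 + 49 + 36 + 49 = 226
||x||_2 = (226)^(1/2) = 15.0333

15.0333


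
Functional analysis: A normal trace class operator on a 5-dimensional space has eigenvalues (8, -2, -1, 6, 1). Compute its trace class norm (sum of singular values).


For a normal operator, singular values equal |eigenvalues|.
Trace norm = sum |lambda_i| = 8 + 2 + 1 + 6 + 1
= 18

18


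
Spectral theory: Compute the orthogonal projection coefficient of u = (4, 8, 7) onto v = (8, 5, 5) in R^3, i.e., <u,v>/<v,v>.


Computing <u,v> = 4*8 + 8*5 + 7*5 = 107
Computing <v,v> = 8^2 + 5^2 + 5^2 = 114
Projection coefficient = 107/114 = 0.9386

0.9386


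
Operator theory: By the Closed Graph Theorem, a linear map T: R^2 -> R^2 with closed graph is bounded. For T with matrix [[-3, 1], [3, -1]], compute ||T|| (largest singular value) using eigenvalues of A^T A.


A^T A = [[18, -6], [-6, 2]]
trace(A^T A) = 20, det(A^T A) = 0
discriminant = 20^2 - 4*0 = 400
Largest eigenvalue of A^T A = (trace + sqrt(disc))/2 = 20.0000
||T|| = sqrt(20.0000) = 4.4721

4.4721


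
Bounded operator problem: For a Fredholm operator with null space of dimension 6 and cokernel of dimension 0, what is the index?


The Fredholm index is defined as ind(T) = dim(ker T) - dim(coker T)
= 6 - 0
= 6

6


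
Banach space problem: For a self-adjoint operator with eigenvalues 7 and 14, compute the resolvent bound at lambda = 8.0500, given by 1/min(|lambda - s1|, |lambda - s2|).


dist(8.0500, {7, 14}) = min(|8.0500 - 7|, |8.0500 - 14|)
= min(1.0500, 5.9500) = 1.0500
Resolvent bound = 1/1.0500 = 0.9524

0.9524


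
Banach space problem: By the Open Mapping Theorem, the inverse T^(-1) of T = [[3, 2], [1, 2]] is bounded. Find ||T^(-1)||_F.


det(T) = 3*2 - 2*1 = 4
T^(-1) = (1/4) * [[2, -2], [-1, 3]] = [[0.5000, -0.5000], [-0.2500, 0.7500]]
||T^(-1)||_F^2 = 0.5000^2 + (-0.5000)^2 + (-0.2500)^2 + 0.7500^2 = 1.1250
||T^(-1)||_F = sqrt(1.1250) = 1.0607

1.0607


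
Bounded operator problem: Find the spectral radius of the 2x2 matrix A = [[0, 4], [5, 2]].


For a 2x2 matrix, eigenvalues satisfy lambda^2 - (trace)*lambda + det = 0
trace = 0 + 2 = 2
det = 0*2 - 4*5 = -20
discriminant = 2^2 - 4*(-20) = 84
spectral radius = max |eigenvalue| = 5.5826

5.5826


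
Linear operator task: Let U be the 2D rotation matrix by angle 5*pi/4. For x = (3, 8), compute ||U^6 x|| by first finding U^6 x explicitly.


U is a rotation by theta = 5*pi/4
U^6 = rotation by 6*theta = 30*pi/4 = 6*pi/4 (mod 2*pi)
cos(6*pi/4) = 0.0000, sin(6*pi/4) = -1.0000
U^6 x = (0.0000 * 3 - -1.0000 * 8, -1.0000 * 3 + 0.0000 * 8)
= (8.0000, -3.0000)
||U^6 x|| = sqrt(8.0000^2 + (-3.0000)^2) = sqrt(73.0000) = 8.5440

8.5440


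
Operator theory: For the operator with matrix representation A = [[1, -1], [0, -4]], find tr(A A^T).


trace(A * A^T) = sum of squares of all entries
= 1^2 + (-1)^2 + 0^2 + (-4)^2
= 1 + 1 + 0 + 16
= 18

18


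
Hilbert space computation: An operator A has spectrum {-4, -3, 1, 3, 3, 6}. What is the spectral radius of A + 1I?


Spectrum of A + 1I = {-3, -2, 2, 4, 4, 7}
Spectral radius = max |lambda| over the shifted spectrum
= max(3, 2, 2, 4, 4, 7) = 7

7


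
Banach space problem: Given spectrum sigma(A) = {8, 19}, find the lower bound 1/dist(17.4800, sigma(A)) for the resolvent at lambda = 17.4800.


dist(17.4800, {8, 19}) = min(|17.4800 - 8|, |17.4800 - 19|)
= min(9.4800, 1.5200) = 1.5200
Resolvent bound = 1/1.5200 = 0.6579

0.6579


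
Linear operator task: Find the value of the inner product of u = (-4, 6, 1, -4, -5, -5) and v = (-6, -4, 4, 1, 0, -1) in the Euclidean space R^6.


Computing the standard inner product <u, v> = sum u_i * v_i
= -4*-6 + 6*-4 + 1*4 + -4*1 + -5*0 + -5*-1
= 24 + -24 + 4 + -4 + 0 + 5
= 5

5


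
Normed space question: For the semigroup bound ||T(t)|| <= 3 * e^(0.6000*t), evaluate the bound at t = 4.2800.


||T(4.2800)|| <= 3 * exp(0.6000 * 4.2800)
= 3 * exp(2.5680)
= 3 * 13.0397
= 39.1192

39.1192


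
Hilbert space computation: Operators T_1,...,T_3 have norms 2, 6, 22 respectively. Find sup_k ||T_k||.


By the Uniform Boundedness Principle, the supremum of norms is finite.
sup_k ||T_k|| = max(2, 6, 22) = 22

22


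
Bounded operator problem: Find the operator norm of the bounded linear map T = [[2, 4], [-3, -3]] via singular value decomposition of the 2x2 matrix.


A^T A = [[13, 17], [17, 25]]
trace(A^T A) = 38, det(A^T A) = 36
discriminant = 38^2 - 4*36 = 1300
Largest eigenvalue of A^T A = (trace + sqrt(disc))/2 = 37.0278
||T|| = sqrt(37.0278) = 6.0850

6.0850


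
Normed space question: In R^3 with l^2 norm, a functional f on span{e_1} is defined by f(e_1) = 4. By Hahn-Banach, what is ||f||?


The norm of f is given by ||f|| = sup_{||x||=1} |f(x)|.
On span{e_1}, ||e_1|| = 1, so ||f|| = |f(e_1)| / ||e_1||
= |4| / 1 = 4.0000

4.0000


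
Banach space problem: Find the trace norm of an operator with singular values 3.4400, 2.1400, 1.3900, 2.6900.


The nuclear norm is the sum of all singular values.
||T||_1 = 3.4400 + 2.1400 + 1.3900 + 2.6900
= 9.6600

9.6600


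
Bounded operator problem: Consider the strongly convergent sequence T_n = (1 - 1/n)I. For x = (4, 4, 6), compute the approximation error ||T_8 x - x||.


T_8 x - x = (1 - 1/8)x - x = -x/8
||x|| = sqrt(68) = 8.2462
||T_8 x - x|| = ||x||/8 = 8.2462/8 = 1.0308

1.0308


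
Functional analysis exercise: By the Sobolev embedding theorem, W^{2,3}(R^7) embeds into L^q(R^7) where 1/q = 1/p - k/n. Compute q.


Using the Sobolev embedding formula: 1/q = 1/p - k/n
1/q = 1/3 - 2/7 = 1/21
q = 1/(1/21) = 21

21.0000


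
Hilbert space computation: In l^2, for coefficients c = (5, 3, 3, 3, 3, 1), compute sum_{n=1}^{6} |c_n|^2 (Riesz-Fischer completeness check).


sum |c_n|^2 = 5^2 + 3^2 + 3^2 + 3^2 + 3^2 + 1^2
= 25 + 9 + 9 + 9 + 9 + 1
= 62

62


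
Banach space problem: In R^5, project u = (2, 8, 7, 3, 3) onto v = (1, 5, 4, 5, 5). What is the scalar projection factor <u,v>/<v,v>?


Computing <u,v> = 2*1 + 8*5 + 7*4 + 3*5 + 3*5 = 100
Computing <v,v> = 1^2 + 5^2 + 4^2 + 5^2 + 5^2 = 92
Projection coefficient = 100/92 = 1.0870

1.0870


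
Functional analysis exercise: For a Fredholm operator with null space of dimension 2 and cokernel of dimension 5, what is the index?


The Fredholm index is defined as ind(T) = dim(ker T) - dim(coker T)
= 2 - 5
= -3

-3


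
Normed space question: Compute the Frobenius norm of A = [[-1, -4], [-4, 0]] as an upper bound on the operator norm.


||A||_F^2 = sum a_ij^2
= (-1)^2 + (-4)^2 + (-4)^2 + 0^2
= 1 + 16 + 16 + 0 = 33
||A||_F = sqrt(33) = 5.7446

5.7446


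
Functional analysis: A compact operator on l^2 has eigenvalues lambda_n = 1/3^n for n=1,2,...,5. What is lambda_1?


The eigenvalue formula gives lambda_1 = 1/3^1
= 1/3
= 0.3333

0.3333


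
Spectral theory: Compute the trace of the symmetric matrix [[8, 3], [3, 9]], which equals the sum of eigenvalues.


For a self-adjoint (symmetric) matrix, the eigenvalues are real.
The sum of eigenvalues equals the trace of the matrix.
trace = 8 + 9 = 17

17


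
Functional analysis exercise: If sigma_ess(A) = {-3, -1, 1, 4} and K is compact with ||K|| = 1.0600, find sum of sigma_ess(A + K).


By Weyl's theorem, the essential spectrum is invariant under compact perturbations.
sigma_ess(A + K) = sigma_ess(A) = {-3, -1, 1, 4}
Sum = -3 + -1 + 1 + 4 = 1

1


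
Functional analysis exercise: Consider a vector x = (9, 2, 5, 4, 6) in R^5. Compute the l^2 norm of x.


The l^2 norm = (sum |x_i|^2)^(1/2)
Sum of 2th powers = 81 + 4 + 25 + 16 + 36 = 162
||x||_2 = (162)^(1/2) = 12.7279

12.7279


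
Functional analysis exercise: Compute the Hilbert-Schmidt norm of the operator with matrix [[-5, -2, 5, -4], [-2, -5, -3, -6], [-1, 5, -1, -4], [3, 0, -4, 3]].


The Hilbert-Schmidt norm is sqrt(sum of squares of all entries).
Sum of squares = (-5)^2 + (-2)^2 + 5^2 + (-4)^2 + (-2)^2 + (-5)^2 + (-3)^2 + (-6)^2 + (-1)^2 + 5^2 + (-1)^2 + (-4)^2 + 3^2 + 0^2 + (-4)^2 + 3^2
= 25 + 4 + 25 + 16 + 4 + 25 + 9 + 36 + 1 + 25 + 1 + 16 + 9 + 0 + 16 + 9 = 221
||T||_HS = sqrt(221) = 14.8661

14.8661


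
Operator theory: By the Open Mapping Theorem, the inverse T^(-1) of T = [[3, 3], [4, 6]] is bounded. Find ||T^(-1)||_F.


det(T) = 3*6 - 3*4 = 6
T^(-1) = (1/6) * [[6, -3], [-4, 3]] = [[1.0000, -0.5000], [-0.6667, 0.5000]]
||T^(-1)||_F^2 = 1.0000^2 + (-0.5000)^2 + (-0.6667)^2 + 0.5000^2 = 1.9444
||T^(-1)||_F = sqrt(1.9444) = 1.3944

1.3944


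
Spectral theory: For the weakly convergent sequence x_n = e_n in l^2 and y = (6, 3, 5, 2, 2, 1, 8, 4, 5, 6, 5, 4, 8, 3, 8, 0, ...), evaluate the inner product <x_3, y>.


x_3 = e_3 is the standard basis vector with 1 in position 3.
<x_3, y> = y_3 = 5
As n -> infinity, <x_n, y> -> 0, confirming weak convergence of (x_n) to 0.

5


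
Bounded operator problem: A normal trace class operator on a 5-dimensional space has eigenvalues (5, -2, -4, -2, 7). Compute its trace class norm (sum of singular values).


For a normal operator, singular values equal |eigenvalues|.
Trace norm = sum |lambda_i| = 5 + 2 + 4 + 2 + 7
= 20

20


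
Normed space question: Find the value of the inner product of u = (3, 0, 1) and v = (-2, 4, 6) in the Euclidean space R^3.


Computing the standard inner product <u, v> = sum u_i * v_i
= 3*-2 + 0*4 + 1*6
= -6 + 0 + 6
= 0

0


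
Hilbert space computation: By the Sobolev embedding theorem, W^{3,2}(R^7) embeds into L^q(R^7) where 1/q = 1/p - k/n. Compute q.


Using the Sobolev embedding formula: 1/q = 1/p - k/n
1/q = 1/2 - 3/7 = 1/14
q = 1/(1/14) = 14

14.0000


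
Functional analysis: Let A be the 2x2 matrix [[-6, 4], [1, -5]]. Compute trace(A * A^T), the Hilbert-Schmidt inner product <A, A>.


trace(A * A^T) = sum of squares of all entries
= (-6)^2 + 4^2 + 1^2 + (-5)^2
= 36 + 16 + 1 + 25
= 78

78


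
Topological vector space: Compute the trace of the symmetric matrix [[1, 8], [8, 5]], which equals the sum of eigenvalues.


For a self-adjoint (symmetric) matrix, the eigenvalues are real.
The sum of eigenvalues equals the trace of the matrix.
trace = 1 + 5 = 6

6


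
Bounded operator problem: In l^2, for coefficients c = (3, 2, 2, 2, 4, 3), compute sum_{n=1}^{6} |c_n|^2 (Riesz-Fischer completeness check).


sum |c_n|^2 = 3^2 + 2^2 + 2^2 + 2^2 + 4^2 + 3^2
= 9 + 4 + 4 + 4 + 16 + 9
= 46

46


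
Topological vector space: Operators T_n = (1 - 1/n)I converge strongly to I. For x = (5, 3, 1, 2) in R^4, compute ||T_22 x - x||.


T_22 x - x = (1 - 1/22)x - x = -x/22
||x|| = sqrt(39) = 6.2450
||T_22 x - x|| = ||x||/22 = 6.2450/22 = 0.2839

0.2839


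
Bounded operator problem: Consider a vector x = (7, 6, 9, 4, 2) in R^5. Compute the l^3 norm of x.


The l^3 norm = (sum |x_i|^3)^(1/3)
Sum of 3th powers = 343 + 216 + 729 + 64 + 8 = 1360
||x||_3 = (1360)^(1/3) = 11.0793

11.0793


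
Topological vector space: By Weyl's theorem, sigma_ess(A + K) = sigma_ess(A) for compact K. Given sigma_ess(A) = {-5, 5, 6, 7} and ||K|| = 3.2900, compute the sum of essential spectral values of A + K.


By Weyl's theorem, the essential spectrum is invariant under compact perturbations.
sigma_ess(A + K) = sigma_ess(A) = {-5, 5, 6, 7}
Sum = -5 + 5 + 6 + 7 = 13

13


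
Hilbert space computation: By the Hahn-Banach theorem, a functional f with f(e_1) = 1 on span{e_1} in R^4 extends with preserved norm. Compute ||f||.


The norm of f is given by ||f|| = sup_{||x||=1} |f(x)|.
On span{e_1}, ||e_1|| = 1, so ||f|| = |f(e_1)| / ||e_1||
= |1| / 1 = 1.0000

1.0000


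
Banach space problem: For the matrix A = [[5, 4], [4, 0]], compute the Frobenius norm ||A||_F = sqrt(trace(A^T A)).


||A||_F^2 = sum a_ij^2
= 5^2 + 4^2 + 4^2 + 0^2
= 25 + 16 + 16 + 0 = 57
||A||_F = sqrt(57) = 7.5498

7.5498


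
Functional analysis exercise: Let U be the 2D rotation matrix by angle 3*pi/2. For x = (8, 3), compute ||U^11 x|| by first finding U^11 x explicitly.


U is a rotation by theta = 3*pi/2
U^11 = rotation by 11*theta = 33*pi/2 = 1*pi/2 (mod 2*pi)
cos(1*pi/2) = 0.0000, sin(1*pi/2) = 1.0000
U^11 x = (0.0000 * 8 - 1.0000 * 3, 1.0000 * 8 + 0.0000 * 3)
= (-3.0000, 8.0000)
||U^11 x|| = sqrt((-3.0000)^2 + 8.0000^2) = sqrt(73.0000) = 8.5440

8.5440


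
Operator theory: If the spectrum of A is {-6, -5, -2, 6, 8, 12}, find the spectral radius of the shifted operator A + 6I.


Spectrum of A + 6I = {0, 1, 4, 12, 14, 18}
Spectral radius = max |lambda| over the shifted spectrum
= max(0, 1, 4, 12, 14, 18) = 18

18


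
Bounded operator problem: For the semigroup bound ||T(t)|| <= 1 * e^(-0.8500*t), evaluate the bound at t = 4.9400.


||T(4.9400)|| <= 1 * exp(-0.8500 * 4.9400)
= 1 * exp(-4.1990)
= 1 * 0.0150
= 0.0150

0.0150


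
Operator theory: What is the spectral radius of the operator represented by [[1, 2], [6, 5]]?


For a 2x2 matrix, eigenvalues satisfy lambda^2 - (trace)*lambda + det = 0
trace = 1 + 5 = 6
det = 1*5 - 2*6 = -7
discriminant = 6^2 - 4*(-7) = 64
spectral radius = max |eigenvalue| = 7.0000

7.0000


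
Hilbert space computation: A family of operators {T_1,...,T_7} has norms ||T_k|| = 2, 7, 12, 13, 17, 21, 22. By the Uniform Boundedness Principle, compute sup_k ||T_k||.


By the Uniform Boundedness Principle, the supremum of norms is finite.
sup_k ||T_k|| = max(2, 7, 12, 13, 17, 21, 22) = 22

22


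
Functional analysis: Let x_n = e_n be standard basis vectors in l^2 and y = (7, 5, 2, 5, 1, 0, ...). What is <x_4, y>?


x_4 = e_4 is the standard basis vector with 1 in position 4.
<x_4, y> = y_4 = 5
As n -> infinity, <x_n, y> -> 0, confirming weak convergence of (x_n) to 0.

5


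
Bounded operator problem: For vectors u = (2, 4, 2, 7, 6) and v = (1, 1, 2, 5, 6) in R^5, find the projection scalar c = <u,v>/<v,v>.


Computing <u,v> = 2*1 + 4*1 + 2*2 + 7*5 + 6*6 = 81
Computing <v,v> = 1^2 + 1^2 + 2^2 + 5^2 + 6^2 = 67
Projection coefficient = 81/67 = 1.2090

1.2090


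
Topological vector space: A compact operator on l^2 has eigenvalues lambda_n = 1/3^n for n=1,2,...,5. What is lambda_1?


The eigenvalue formula gives lambda_1 = 1/3^1
= 1/3
= 0.3333

0.3333


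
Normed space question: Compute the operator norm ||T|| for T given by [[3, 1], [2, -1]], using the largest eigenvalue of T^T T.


A^T A = [[13, 1], [1, 2]]
trace(A^T A) = 15, det(A^T A) = 25
discriminant = 15^2 - 4*25 = 125
Largest eigenvalue of A^T A = (trace + sqrt(disc))/2 = 13.0902
||T|| = sqrt(13.0902) = 3.6180

3.6180


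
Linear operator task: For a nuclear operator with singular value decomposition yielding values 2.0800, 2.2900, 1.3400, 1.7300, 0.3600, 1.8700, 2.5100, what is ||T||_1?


The nuclear norm is the sum of all singular values.
||T||_1 = 2.0800 + 2.2900 + 1.3400 + 1.7300 + 0.3600 + 1.8700 + 2.5100
= 12.1800

12.1800


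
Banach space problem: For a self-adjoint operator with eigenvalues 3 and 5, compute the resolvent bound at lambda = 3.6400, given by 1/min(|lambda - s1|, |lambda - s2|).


dist(3.6400, {3, 5}) = min(|3.6400 - 3|, |3.6400 - 5|)
= min(0.6400, 1.3600) = 0.6400
Resolvent bound = 1/0.6400 = 1.5625

1.5625


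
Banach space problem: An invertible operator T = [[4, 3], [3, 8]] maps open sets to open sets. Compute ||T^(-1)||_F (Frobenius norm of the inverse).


det(T) = 4*8 - 3*3 = 23
T^(-1) = (1/23) * [[8, -3], [-3, 4]] = [[0.3478, -0.1304], [-0.1304, 0.1739]]
||T^(-1)||_F^2 = 0.3478^2 + (-0.1304)^2 + (-0.1304)^2 + 0.1739^2 = 0.1853
||T^(-1)||_F = sqrt(0.1853) = 0.4304

0.4304


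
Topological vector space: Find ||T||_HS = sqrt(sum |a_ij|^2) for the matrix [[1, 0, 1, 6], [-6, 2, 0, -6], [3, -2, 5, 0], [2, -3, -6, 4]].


The Hilbert-Schmidt norm is sqrt(sum of squares of all entries).
Sum of squares = 1^2 + 0^2 + 1^2 + 6^2 + (-6)^2 + 2^2 + 0^2 + (-6)^2 + 3^2 + (-2)^2 + 5^2 + 0^2 + 2^2 + (-3)^2 + (-6)^2 + 4^2
= 1 + 0 + 1 + 36 + 36 + 4 + 0 + 36 + 9 + 4 + 25 + 0 + 4 + 9 + 36 + 16 = 217
||T||_HS = sqrt(217) = 14.7309

14.7309


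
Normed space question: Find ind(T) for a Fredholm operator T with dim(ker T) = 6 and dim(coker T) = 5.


The Fredholm index is defined as ind(T) = dim(ker T) - dim(coker T)
= 6 - 5
= 1

1


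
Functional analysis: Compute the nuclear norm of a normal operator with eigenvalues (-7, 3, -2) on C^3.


For a normal operator, singular values equal |eigenvalues|.
Trace norm = sum |lambda_i| = 7 + 3 + 2
= 12

12


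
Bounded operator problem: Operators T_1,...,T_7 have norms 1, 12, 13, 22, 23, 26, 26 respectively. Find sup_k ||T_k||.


By the Uniform Boundedness Principle, the supremum of norms is finite.
sup_k ||T_k|| = max(1, 12, 13, 22, 23, 26, 26) = 26

26


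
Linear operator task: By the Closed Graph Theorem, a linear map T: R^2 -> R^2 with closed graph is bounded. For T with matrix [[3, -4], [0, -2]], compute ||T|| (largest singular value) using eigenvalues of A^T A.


A^T A = [[9, -12], [-12, 20]]
trace(A^T A) = 29, det(A^T A) = 36
discriminant = 29^2 - 4*36 = 697
Largest eigenvalue of A^T A = (trace + sqrt(disc))/2 = 27.7004
||T|| = sqrt(27.7004) = 5.2631

5.2631


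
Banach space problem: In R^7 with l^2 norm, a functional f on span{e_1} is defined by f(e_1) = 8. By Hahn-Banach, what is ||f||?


The norm of f is given by ||f|| = sup_{||x||=1} |f(x)|.
On span{e_1}, ||e_1|| = 1, so ||f|| = |f(e_1)| / ||e_1||
= |8| / 1 = 8.0000

8.0000


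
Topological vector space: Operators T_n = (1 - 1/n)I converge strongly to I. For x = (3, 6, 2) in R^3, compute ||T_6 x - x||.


T_6 x - x = (1 - 1/6)x - x = -x/6
||x|| = sqrt(49) = 7.0000
||T_6 x - x|| = ||x||/6 = 7.0000/6 = 1.1667

1.1667


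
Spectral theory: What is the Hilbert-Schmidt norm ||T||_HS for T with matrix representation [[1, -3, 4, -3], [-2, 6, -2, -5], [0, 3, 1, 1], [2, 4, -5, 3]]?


The Hilbert-Schmidt norm is sqrt(sum of squares of all entries).
Sum of squares = 1^2 + (-3)^2 + 4^2 + (-3)^2 + (-2)^2 + 6^2 + (-2)^2 + (-5)^2 + 0^2 + 3^2 + 1^2 + 1^2 + 2^2 + 4^2 + (-5)^2 + 3^2
= 1 + 9 + 16 + 9 + 4 + 36 + 4 + 25 + 0 + 9 + 1 + 1 + 4 + 16 + 25 + 9 = 169
||T||_HS = sqrt(169) = 13.0000

13.0000
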